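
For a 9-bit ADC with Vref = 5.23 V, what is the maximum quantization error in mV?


The maximum quantization error is +/- LSB/2.
LSB = Vref / 2^n = 5.23 / 512 = 0.01021484 V
Max error = LSB / 2 = 0.01021484 / 2 = 0.00510742 V
Max error = 5.1074 mV

5.1074 mV


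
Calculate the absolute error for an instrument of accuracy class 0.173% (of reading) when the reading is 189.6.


Absolute error = (accuracy% / 100) * reading.
Error = (0.173 / 100) * 189.6
Error = 0.00173 * 189.6
Error = 0.328

0.328


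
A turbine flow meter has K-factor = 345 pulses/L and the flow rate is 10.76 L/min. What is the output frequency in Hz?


Frequency = K * Q / 60 (converting L/min to L/s).
f = 345 * 10.76 / 60
f = 3712.2 / 60
f = 61.87 Hz

61.87 Hz


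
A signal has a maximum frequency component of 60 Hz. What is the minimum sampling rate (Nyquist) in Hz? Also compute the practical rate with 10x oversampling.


By Nyquist theorem, fs_min = 2 * fmax.
fs_min = 2 * 60 = 120 Hz
Practical rate = 10 * fs_min = 10 * 120 = 1200 Hz

fs_min = 120 Hz, fs_practical = 1200 Hz


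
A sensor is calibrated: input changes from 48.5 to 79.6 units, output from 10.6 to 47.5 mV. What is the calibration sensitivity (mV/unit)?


Sensitivity = (y2 - y1) / (x2 - x1).
S = (47.5 - 10.6) / (79.6 - 48.5)
S = 36.9 / 31.1
S = 1.1865 mV/unit

1.1865 mV/unit


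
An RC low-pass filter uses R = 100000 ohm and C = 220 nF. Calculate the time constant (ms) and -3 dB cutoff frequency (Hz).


Time constant: tau = R * C.
tau = 100000 * 2.20e-07 = 0.022 s
tau = 22.0 ms
Cutoff frequency: fc = 1 / (2*pi*R*C).
fc = 1 / (2*pi*0.022) = 7.23 Hz

tau = 22.0 ms, fc = 7.23 Hz


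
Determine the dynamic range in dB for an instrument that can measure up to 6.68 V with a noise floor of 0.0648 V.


Dynamic range = 20 * log10(Vmax / Vnoise).
DR = 20 * log10(6.68 / 0.0648)
DR = 20 * log10(103.09)
DR = 40.26 dB

40.26 dB


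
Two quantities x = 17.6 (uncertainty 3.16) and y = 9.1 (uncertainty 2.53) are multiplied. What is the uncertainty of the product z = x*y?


For a product z = x*y, the relative uncertainty is:
uz/z = sqrt((ux/x)^2 + (uy/y)^2)
Relative uncertainties: ux/x = 3.16/17.6 = 0.179545
uy/y = 2.53/9.1 = 0.278022
z = 17.6 * 9.1 = 160.2
uz = 160.2 * sqrt(0.179545^2 + 0.278022^2) = 53.006

53.006


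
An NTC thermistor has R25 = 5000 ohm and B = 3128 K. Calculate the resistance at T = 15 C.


NTC thermistor equation: Rt = R25 * exp(B * (1/T - 1/T25)).
T in Kelvin: 288.15 K, T25 = 298.15 K
1/T - 1/T25 = 1/288.15 - 1/298.15 = 0.0001164
B * (1/T - 1/T25) = 3128 * 0.0001164 = 0.3641
Rt = 5000 * exp(0.3641) = 7196.0 ohm

7196.0 ohm


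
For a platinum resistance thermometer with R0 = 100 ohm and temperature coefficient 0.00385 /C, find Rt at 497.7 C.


The RTD equation: Rt = R0 * (1 + alpha * T).
Rt = 100 * (1 + 0.00385 * 497.7)
Rt = 100 * (1 + 1.916145)
Rt = 100 * 2.916145
Rt = 291.615 ohm

291.615 ohm


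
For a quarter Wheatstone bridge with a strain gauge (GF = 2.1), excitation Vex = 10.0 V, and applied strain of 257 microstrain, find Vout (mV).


Quarter bridge output: Vout = (GF * epsilon * Vex) / 4.
Vout = (2.1 * 257e-6 * 10.0) / 4
Vout = 0.005397 / 4 V
Vout = 0.00134925 V = 1.3493 mV

1.3493 mV


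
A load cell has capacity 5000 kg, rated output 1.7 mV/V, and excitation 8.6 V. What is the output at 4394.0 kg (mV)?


Vout = rated_output * Vex * (load / capacity).
Vout = 1.7 * 8.6 * (4394.0 / 5000)
Vout = 1.7 * 8.6 * 0.8788
Vout = 12.848 mV

12.848 mV


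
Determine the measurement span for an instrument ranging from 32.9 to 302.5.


Span = upper range - lower range.
Span = 302.5 - (32.9)
Span = 269.6

269.6


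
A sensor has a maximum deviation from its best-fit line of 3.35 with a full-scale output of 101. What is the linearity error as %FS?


Linearity error = (max deviation / full scale) * 100%.
Linearity = (3.35 / 101) * 100
Linearity = 3.317 %FS

3.317 %FS


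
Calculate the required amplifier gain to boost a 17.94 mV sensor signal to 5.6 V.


Gain = Vout / Vin (converting to same units).
G = 5.6 V / 17.94 mV
G = 5600.0 mV / 17.94 mV
G = 312.15

312.15


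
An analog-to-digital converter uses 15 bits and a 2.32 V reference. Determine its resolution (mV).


The resolution (LSB) of an ADC is Vref / 2^n.
LSB = 2.32 / 2^15
LSB = 2.32 / 32768
LSB = 7.08e-05 V = 0.07080078 mV

0.07080078 mV


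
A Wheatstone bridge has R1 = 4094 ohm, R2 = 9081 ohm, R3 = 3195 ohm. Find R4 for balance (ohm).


At balance: R1*R4 = R2*R3, so R4 = R2*R3/R1.
R4 = 9081 * 3195 / 4094
R4 = 29013795 / 4094
R4 = 7086.91 ohm

7086.91 ohm


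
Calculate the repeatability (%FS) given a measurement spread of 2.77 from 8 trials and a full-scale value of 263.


Repeatability = (spread / full scale) * 100%.
R = (2.77 / 263) * 100
R = 1.053 %FS

1.053 %FS


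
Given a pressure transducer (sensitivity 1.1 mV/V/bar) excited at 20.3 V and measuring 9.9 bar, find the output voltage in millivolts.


Output = sensitivity * Vex * P.
Vout = 1.1 * 20.3 * 9.9
Vout = 22.33 * 9.9
Vout = 221.07 mV

221.07 mV


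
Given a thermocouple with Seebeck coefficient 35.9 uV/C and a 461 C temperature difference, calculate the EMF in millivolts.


The thermocouple output V = sensitivity * dT.
V = 35.9 uV/C * 461 C
V = 16549.9 uV
V = 16.55 mV

16.55 mV


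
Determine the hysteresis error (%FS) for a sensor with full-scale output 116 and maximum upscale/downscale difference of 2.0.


Hysteresis = (max difference / full scale) * 100%.
H = (2.0 / 116) * 100
H = 1.724 %FS

1.724 %FS


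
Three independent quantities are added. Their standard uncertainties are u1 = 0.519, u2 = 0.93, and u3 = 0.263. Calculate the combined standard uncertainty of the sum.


For a sum of independent quantities, uc = sqrt(u1^2 + u2^2 + u3^2).
uc = sqrt(0.519^2 + 0.93^2 + 0.263^2)
uc = sqrt(0.269361 + 0.8649 + 0.069169)
uc = 1.097

1.097


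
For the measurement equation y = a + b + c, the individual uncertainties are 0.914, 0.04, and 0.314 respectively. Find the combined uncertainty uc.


For a sum of independent quantities, uc = sqrt(u1^2 + u2^2 + u3^2).
uc = sqrt(0.914^2 + 0.04^2 + 0.314^2)
uc = sqrt(0.835396 + 0.0016 + 0.098596)
uc = 0.9673

0.9673


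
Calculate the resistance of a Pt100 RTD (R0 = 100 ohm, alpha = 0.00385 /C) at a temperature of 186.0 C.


The RTD equation: Rt = R0 * (1 + alpha * T).
Rt = 100 * (1 + 0.00385 * 186.0)
Rt = 100 * (1 + 0.7161)
Rt = 100 * 1.7161
Rt = 171.61 ohm

171.61 ohm


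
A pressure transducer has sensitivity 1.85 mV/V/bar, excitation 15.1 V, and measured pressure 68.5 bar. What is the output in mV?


Output = sensitivity * Vex * P.
Vout = 1.85 * 15.1 * 68.5
Vout = 27.935 * 68.5
Vout = 1913.55 mV

1913.55 mV


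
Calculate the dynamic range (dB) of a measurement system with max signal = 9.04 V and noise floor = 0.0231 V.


Dynamic range = 20 * log10(Vmax / Vnoise).
DR = 20 * log10(9.04 / 0.0231)
DR = 20 * log10(391.34)
DR = 51.85 dB

51.85 dB


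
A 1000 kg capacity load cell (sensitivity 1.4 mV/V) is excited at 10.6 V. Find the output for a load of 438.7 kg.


Vout = rated_output * Vex * (load / capacity).
Vout = 1.4 * 10.6 * (438.7 / 1000)
Vout = 1.4 * 10.6 * 0.4387
Vout = 6.51 mV

6.51 mV


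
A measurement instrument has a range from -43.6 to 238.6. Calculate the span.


Span = upper range - lower range.
Span = 238.6 - (-43.6)
Span = 282.2

282.2


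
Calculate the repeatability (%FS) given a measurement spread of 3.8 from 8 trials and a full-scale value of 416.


Repeatability = (spread / full scale) * 100%.
R = (3.8 / 416) * 100
R = 0.913 %FS

0.913 %FS


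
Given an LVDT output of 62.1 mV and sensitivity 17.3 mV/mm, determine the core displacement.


Displacement = Vout / sensitivity.
d = 62.1 / 17.3
d = 3.59 mm

3.59 mm


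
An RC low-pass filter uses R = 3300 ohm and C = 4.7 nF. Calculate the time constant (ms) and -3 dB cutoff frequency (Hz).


Time constant: tau = R * C.
tau = 3300 * 4.70e-09 = 1.551e-05 s
tau = 0.0155 ms
Cutoff frequency: fc = 1 / (2*pi*R*C).
fc = 1 / (2*pi*1.551e-05) = 10261.44 Hz

tau = 0.0155 ms, fc = 10261.44 Hz


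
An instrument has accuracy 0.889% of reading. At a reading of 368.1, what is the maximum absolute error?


Absolute error = (accuracy% / 100) * reading.
Error = (0.889 / 100) * 368.1
Error = 0.00889 * 368.1
Error = 3.2724

3.2724


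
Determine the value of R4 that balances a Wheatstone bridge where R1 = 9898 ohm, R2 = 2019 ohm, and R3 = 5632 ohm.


At balance: R1*R4 = R2*R3, so R4 = R2*R3/R1.
R4 = 2019 * 5632 / 9898
R4 = 11371008 / 9898
R4 = 1148.82 ohm

1148.82 ohm


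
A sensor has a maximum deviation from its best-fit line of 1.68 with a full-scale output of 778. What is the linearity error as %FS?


Linearity error = (max deviation / full scale) * 100%.
Linearity = (1.68 / 778) * 100
Linearity = 0.216 %FS

0.216 %FS


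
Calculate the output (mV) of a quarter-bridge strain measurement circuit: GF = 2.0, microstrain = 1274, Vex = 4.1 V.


Quarter bridge output: Vout = (GF * epsilon * Vex) / 4.
Vout = (2.0 * 1274e-6 * 4.1) / 4
Vout = 0.0104468 / 4 V
Vout = 0.0026117 V = 2.6117 mV

2.6117 mV


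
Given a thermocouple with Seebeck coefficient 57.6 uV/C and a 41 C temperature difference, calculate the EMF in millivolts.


The thermocouple output V = sensitivity * dT.
V = 57.6 uV/C * 41 C
V = 2361.6 uV
V = 2.362 mV

2.362 mV


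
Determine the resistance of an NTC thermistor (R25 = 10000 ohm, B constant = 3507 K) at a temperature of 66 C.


NTC thermistor equation: Rt = R25 * exp(B * (1/T - 1/T25)).
T in Kelvin: 339.15 K, T25 = 298.15 K
1/T - 1/T25 = 1/339.15 - 1/298.15 = -0.00040547
B * (1/T - 1/T25) = 3507 * -0.00040547 = -1.422
Rt = 10000 * exp(-1.422) = 2412.4 ohm

2412.4 ohm


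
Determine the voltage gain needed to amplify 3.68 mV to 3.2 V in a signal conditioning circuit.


Gain = Vout / Vin (converting to same units).
G = 3.2 V / 3.68 mV
G = 3200.0 mV / 3.68 mV
G = 869.57

869.57


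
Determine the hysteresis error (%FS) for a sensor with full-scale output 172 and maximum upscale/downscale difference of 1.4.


Hysteresis = (max difference / full scale) * 100%.
H = (1.4 / 172) * 100
H = 0.814 %FS

0.814 %FS


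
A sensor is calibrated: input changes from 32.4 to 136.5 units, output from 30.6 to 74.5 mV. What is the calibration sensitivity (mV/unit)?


Sensitivity = (y2 - y1) / (x2 - x1).
S = (74.5 - 30.6) / (136.5 - 32.4)
S = 43.9 / 104.1
S = 0.4217 mV/unit

0.4217 mV/unit


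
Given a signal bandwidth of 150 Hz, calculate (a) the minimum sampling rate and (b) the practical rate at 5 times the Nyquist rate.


By Nyquist theorem, fs_min = 2 * fmax.
fs_min = 2 * 150 = 300 Hz
Practical rate = 5 * fs_min = 5 * 300 = 1500 Hz

fs_min = 300 Hz, fs_practical = 1500 Hz


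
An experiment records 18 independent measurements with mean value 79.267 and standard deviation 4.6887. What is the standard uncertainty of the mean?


The standard uncertainty for Type A evaluation is u = s / sqrt(n).
u = 4.6887 / sqrt(18)
u = 4.6887 / 4.2426
u = 1.1051

1.1051


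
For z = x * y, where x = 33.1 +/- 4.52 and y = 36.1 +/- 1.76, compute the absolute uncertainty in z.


For a product z = x*y, the relative uncertainty is:
uz/z = sqrt((ux/x)^2 + (uy/y)^2)
Relative uncertainties: ux/x = 4.52/33.1 = 0.136556
uy/y = 1.76/36.1 = 0.048753
z = 33.1 * 36.1 = 1194.9
uz = 1194.9 * sqrt(0.136556^2 + 0.048753^2) = 173.26

173.26


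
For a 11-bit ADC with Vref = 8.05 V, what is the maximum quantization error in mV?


The maximum quantization error is +/- LSB/2.
LSB = Vref / 2^n = 8.05 / 2048 = 0.00393066 V
Max error = LSB / 2 = 0.00393066 / 2 = 0.00196533 V
Max error = 1.9653 mV

1.9653 mV


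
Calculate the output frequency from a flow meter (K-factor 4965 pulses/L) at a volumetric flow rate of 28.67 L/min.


Frequency = K * Q / 60 (converting L/min to L/s).
f = 4965 * 28.67 / 60
f = 142346.55 / 60
f = 2372.44 Hz

2372.44 Hz


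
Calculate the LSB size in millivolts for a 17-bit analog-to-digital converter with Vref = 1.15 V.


The resolution (LSB) of an ADC is Vref / 2^n.
LSB = 1.15 / 2^17
LSB = 1.15 / 131072
LSB = 8.77e-06 V = 0.0087738 mV

0.0087738 mV


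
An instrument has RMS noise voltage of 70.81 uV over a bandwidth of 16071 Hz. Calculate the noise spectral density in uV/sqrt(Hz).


Noise spectral density = Vrms / sqrt(BW).
NSD = 70.81 / sqrt(16071)
NSD = 70.81 / 126.7714
NSD = 0.5586 uV/sqrt(Hz)

0.5586 uV/sqrt(Hz)


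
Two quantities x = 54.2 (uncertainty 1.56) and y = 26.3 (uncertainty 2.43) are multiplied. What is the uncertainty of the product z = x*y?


For a product z = x*y, the relative uncertainty is:
uz/z = sqrt((ux/x)^2 + (uy/y)^2)
Relative uncertainties: ux/x = 1.56/54.2 = 0.028782
uy/y = 2.43/26.3 = 0.092395
z = 54.2 * 26.3 = 1425.5
uz = 1425.5 * sqrt(0.028782^2 + 0.092395^2) = 137.948

137.948


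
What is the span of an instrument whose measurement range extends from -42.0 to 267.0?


Span = upper range - lower range.
Span = 267.0 - (-42.0)
Span = 309.0

309.0


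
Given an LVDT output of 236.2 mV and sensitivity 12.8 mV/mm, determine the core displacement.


Displacement = Vout / sensitivity.
d = 236.2 / 12.8
d = 18.453 mm

18.453 mm


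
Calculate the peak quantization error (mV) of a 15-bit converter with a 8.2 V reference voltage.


The maximum quantization error is +/- LSB/2.
LSB = Vref / 2^n = 8.2 / 32768 = 0.00025024 V
Max error = LSB / 2 = 0.00025024 / 2 = 0.00012512 V
Max error = 0.1251 mV

0.1251 mV


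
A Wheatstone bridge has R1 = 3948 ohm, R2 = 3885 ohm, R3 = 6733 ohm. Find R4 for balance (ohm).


At balance: R1*R4 = R2*R3, so R4 = R2*R3/R1.
R4 = 3885 * 6733 / 3948
R4 = 26157705 / 3948
R4 = 6625.56 ohm

6625.56 ohm


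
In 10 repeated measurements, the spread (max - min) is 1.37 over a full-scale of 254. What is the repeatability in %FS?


Repeatability = (spread / full scale) * 100%.
R = (1.37 / 254) * 100
R = 0.539 %FS

0.539 %FS


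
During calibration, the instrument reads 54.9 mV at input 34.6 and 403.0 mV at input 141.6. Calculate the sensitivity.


Sensitivity = (y2 - y1) / (x2 - x1).
S = (403.0 - 54.9) / (141.6 - 34.6)
S = 348.1 / 107.0
S = 3.2533 mV/unit

3.2533 mV/unit


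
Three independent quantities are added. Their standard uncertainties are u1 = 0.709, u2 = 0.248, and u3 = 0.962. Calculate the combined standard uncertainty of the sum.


For a sum of independent quantities, uc = sqrt(u1^2 + u2^2 + u3^2).
uc = sqrt(0.709^2 + 0.248^2 + 0.962^2)
uc = sqrt(0.502681 + 0.061504 + 0.925444)
uc = 1.2205

1.2205


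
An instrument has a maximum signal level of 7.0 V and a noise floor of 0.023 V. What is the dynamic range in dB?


Dynamic range = 20 * log10(Vmax / Vnoise).
DR = 20 * log10(7.0 / 0.023)
DR = 20 * log10(304.35)
DR = 49.67 dB

49.67 dB


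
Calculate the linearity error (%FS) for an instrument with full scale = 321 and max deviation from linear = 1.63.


Linearity error = (max deviation / full scale) * 100%.
Linearity = (1.63 / 321) * 100
Linearity = 0.508 %FS

0.508 %FS


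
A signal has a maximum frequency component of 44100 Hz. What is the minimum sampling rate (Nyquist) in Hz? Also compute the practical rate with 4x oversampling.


By Nyquist theorem, fs_min = 2 * fmax.
fs_min = 2 * 44100 = 88200 Hz
Practical rate = 4 * fs_min = 4 * 88200 = 352800 Hz

fs_min = 88200 Hz, fs_practical = 352800 Hz


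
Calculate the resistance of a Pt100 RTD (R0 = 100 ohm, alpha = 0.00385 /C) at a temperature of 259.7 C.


The RTD equation: Rt = R0 * (1 + alpha * T).
Rt = 100 * (1 + 0.00385 * 259.7)
Rt = 100 * (1 + 0.999845)
Rt = 100 * 1.999845
Rt = 199.984 ohm

199.984 ohm


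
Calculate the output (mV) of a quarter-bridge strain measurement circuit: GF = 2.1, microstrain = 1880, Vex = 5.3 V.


Quarter bridge output: Vout = (GF * epsilon * Vex) / 4.
Vout = (2.1 * 1880e-6 * 5.3) / 4
Vout = 0.0209244 / 4 V
Vout = 0.0052311 V = 5.2311 mV

5.2311 mV


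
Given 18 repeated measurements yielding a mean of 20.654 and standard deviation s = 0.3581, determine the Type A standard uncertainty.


The standard uncertainty for Type A evaluation is u = s / sqrt(n).
u = 0.3581 / sqrt(18)
u = 0.3581 / 4.2426
u = 0.0844

0.0844


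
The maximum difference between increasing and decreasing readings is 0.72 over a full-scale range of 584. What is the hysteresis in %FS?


Hysteresis = (max difference / full scale) * 100%.
H = (0.72 / 584) * 100
H = 0.123 %FS

0.123 %FS


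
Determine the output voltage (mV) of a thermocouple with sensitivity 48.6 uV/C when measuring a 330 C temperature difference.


The thermocouple output V = sensitivity * dT.
V = 48.6 uV/C * 330 C
V = 16038.0 uV
V = 16.038 mV

16.038 mV


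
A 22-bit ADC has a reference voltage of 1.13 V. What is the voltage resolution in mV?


The resolution (LSB) of an ADC is Vref / 2^n.
LSB = 1.13 / 2^22
LSB = 1.13 / 4194304
LSB = 2.7e-07 V = 0.00026941 mV

0.00026941 mV


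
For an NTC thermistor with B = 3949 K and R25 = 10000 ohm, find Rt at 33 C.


NTC thermistor equation: Rt = R25 * exp(B * (1/T - 1/T25)).
T in Kelvin: 306.15 K, T25 = 298.15 K
1/T - 1/T25 = 1/306.15 - 1/298.15 = -8.764e-05
B * (1/T - 1/T25) = 3949 * -8.764e-05 = -0.3461
Rt = 10000 * exp(-0.3461) = 7074.4 ohm

7074.4 ohm


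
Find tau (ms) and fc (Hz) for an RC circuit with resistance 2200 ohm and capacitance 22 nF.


Time constant: tau = R * C.
tau = 2200 * 2.20e-08 = 4.84e-05 s
tau = 0.0484 ms
Cutoff frequency: fc = 1 / (2*pi*R*C).
fc = 1 / (2*pi*4.84e-05) = 3288.33 Hz

tau = 0.0484 ms, fc = 3288.33 Hz


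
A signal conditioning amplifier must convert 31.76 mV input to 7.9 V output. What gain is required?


Gain = Vout / Vin (converting to same units).
G = 7.9 V / 31.76 mV
G = 7900.0 mV / 31.76 mV
G = 248.74

248.74


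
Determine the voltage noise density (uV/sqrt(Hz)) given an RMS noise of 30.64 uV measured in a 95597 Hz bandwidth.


Noise spectral density = Vrms / sqrt(BW).
NSD = 30.64 / sqrt(95597)
NSD = 30.64 / 309.1876
NSD = 0.0991 uV/sqrt(Hz)

0.0991 uV/sqrt(Hz)


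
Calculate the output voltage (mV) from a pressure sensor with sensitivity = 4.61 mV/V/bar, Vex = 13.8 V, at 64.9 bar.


Output = sensitivity * Vex * P.
Vout = 4.61 * 13.8 * 64.9
Vout = 63.618 * 64.9
Vout = 4128.81 mV

4128.81 mV


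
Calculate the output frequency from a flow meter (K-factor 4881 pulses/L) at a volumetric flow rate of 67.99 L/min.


Frequency = K * Q / 60 (converting L/min to L/s).
f = 4881 * 67.99 / 60
f = 331859.19 / 60
f = 5530.99 Hz

5530.99 Hz


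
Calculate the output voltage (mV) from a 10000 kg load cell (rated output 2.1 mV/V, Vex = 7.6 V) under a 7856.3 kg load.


Vout = rated_output * Vex * (load / capacity).
Vout = 2.1 * 7.6 * (7856.3 / 10000)
Vout = 2.1 * 7.6 * 0.78563
Vout = 12.539 mV

12.539 mV


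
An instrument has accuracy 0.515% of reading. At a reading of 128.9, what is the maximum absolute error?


Absolute error = (accuracy% / 100) * reading.
Error = (0.515 / 100) * 128.9
Error = 0.00515 * 128.9
Error = 0.6638

0.6638


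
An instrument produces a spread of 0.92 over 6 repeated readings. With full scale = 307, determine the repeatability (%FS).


Repeatability = (spread / full scale) * 100%.
R = (0.92 / 307) * 100
R = 0.3 %FS

0.3 %FS


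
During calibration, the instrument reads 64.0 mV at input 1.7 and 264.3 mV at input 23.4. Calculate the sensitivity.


Sensitivity = (y2 - y1) / (x2 - x1).
S = (264.3 - 64.0) / (23.4 - 1.7)
S = 200.3 / 21.7
S = 9.2304 mV/unit

9.2304 mV/unit


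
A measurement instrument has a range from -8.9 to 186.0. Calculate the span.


Span = upper range - lower range.
Span = 186.0 - (-8.9)
Span = 194.9

194.9


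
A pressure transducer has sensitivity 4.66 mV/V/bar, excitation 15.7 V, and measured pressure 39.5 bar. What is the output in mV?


Output = sensitivity * Vex * P.
Vout = 4.66 * 15.7 * 39.5
Vout = 73.162 * 39.5
Vout = 2889.9 mV

2889.9 mV


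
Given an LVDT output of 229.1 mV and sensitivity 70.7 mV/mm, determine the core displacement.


Displacement = Vout / sensitivity.
d = 229.1 / 70.7
d = 3.24 mm

3.24 mm


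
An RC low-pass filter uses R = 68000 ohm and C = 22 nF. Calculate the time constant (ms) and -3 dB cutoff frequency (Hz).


Time constant: tau = R * C.
tau = 68000 * 2.20e-08 = 0.001496 s
tau = 1.496 ms
Cutoff frequency: fc = 1 / (2*pi*R*C).
fc = 1 / (2*pi*0.001496) = 106.39 Hz

tau = 1.496 ms, fc = 106.39 Hz


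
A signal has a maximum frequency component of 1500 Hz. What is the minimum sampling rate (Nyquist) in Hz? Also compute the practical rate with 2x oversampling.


By Nyquist theorem, fs_min = 2 * fmax.
fs_min = 2 * 1500 = 3000 Hz
Practical rate = 2 * fs_min = 2 * 3000 = 6000 Hz

fs_min = 3000 Hz, fs_practical = 6000 Hz


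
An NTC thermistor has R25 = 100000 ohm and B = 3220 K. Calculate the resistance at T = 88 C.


NTC thermistor equation: Rt = R25 * exp(B * (1/T - 1/T25)).
T in Kelvin: 361.15 K, T25 = 298.15 K
1/T - 1/T25 = 1/361.15 - 1/298.15 = -0.00058508
B * (1/T - 1/T25) = 3220 * -0.00058508 = -1.884
Rt = 100000 * exp(-1.884) = 15198.6 ohm

15198.6 ohm


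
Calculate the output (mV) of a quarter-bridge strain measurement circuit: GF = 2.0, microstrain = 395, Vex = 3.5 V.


Quarter bridge output: Vout = (GF * epsilon * Vex) / 4.
Vout = (2.0 * 395e-6 * 3.5) / 4
Vout = 0.002765 / 4 V
Vout = 0.00069125 V = 0.6913 mV

0.6913 mV


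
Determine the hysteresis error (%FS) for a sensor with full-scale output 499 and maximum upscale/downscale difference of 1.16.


Hysteresis = (max difference / full scale) * 100%.
H = (1.16 / 499) * 100
H = 0.232 %FS

0.232 %FS


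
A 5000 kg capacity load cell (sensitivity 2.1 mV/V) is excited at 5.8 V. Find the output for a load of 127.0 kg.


Vout = rated_output * Vex * (load / capacity).
Vout = 2.1 * 5.8 * (127.0 / 5000)
Vout = 2.1 * 5.8 * 0.0254
Vout = 0.309 mV

0.309 mV


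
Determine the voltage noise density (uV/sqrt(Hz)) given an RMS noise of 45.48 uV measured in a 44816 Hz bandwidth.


Noise spectral density = Vrms / sqrt(BW).
NSD = 45.48 / sqrt(44816)
NSD = 45.48 / 211.6979
NSD = 0.2148 uV/sqrt(Hz)

0.2148 uV/sqrt(Hz)


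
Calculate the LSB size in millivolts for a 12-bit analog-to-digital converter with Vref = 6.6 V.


The resolution (LSB) of an ADC is Vref / 2^n.
LSB = 6.6 / 2^12
LSB = 6.6 / 4096
LSB = 0.00161133 V = 1.61132812 mV

1.61132812 mV


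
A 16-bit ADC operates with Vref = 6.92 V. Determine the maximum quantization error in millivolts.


The maximum quantization error is +/- LSB/2.
LSB = Vref / 2^n = 6.92 / 65536 = 0.00010559 V
Max error = LSB / 2 = 0.00010559 / 2 = 5.28e-05 V
Max error = 0.0528 mV

0.0528 mV


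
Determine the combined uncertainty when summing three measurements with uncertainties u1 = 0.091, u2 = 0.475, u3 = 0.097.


For a sum of independent quantities, uc = sqrt(u1^2 + u2^2 + u3^2).
uc = sqrt(0.091^2 + 0.475^2 + 0.097^2)
uc = sqrt(0.008281 + 0.225625 + 0.009409)
uc = 0.4933

0.4933


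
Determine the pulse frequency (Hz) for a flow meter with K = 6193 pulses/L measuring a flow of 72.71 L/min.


Frequency = K * Q / 60 (converting L/min to L/s).
f = 6193 * 72.71 / 60
f = 450293.03 / 60
f = 7504.88 Hz

7504.88 Hz


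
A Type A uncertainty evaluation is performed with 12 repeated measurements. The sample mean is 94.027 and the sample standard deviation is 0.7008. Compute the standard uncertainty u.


The standard uncertainty for Type A evaluation is u = s / sqrt(n).
u = 0.7008 / sqrt(12)
u = 0.7008 / 3.4641
u = 0.2023

0.2023


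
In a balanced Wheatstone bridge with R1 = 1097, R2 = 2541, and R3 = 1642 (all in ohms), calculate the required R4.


At balance: R1*R4 = R2*R3, so R4 = R2*R3/R1.
R4 = 2541 * 1642 / 1097
R4 = 4172322 / 1097
R4 = 3803.39 ohm

3803.39 ohm


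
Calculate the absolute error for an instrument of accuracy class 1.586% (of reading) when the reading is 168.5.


Absolute error = (accuracy% / 100) * reading.
Error = (1.586 / 100) * 168.5
Error = 0.01586 * 168.5
Error = 2.6724

2.6724


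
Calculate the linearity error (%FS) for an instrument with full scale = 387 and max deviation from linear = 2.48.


Linearity error = (max deviation / full scale) * 100%.
Linearity = (2.48 / 387) * 100
Linearity = 0.641 %FS

0.641 %FS


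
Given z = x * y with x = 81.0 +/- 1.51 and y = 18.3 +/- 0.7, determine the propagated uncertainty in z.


For a product z = x*y, the relative uncertainty is:
uz/z = sqrt((ux/x)^2 + (uy/y)^2)
Relative uncertainties: ux/x = 1.51/81.0 = 0.018642
uy/y = 0.7/18.3 = 0.038251
z = 81.0 * 18.3 = 1482.3
uz = 1482.3 * sqrt(0.018642^2 + 0.038251^2) = 63.075

63.075


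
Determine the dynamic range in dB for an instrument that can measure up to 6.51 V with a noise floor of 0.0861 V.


Dynamic range = 20 * log10(Vmax / Vnoise).
DR = 20 * log10(6.51 / 0.0861)
DR = 20 * log10(75.61)
DR = 37.57 dB

37.57 dB


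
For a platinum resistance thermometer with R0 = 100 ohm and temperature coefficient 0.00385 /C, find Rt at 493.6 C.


The RTD equation: Rt = R0 * (1 + alpha * T).
Rt = 100 * (1 + 0.00385 * 493.6)
Rt = 100 * (1 + 1.90036)
Rt = 100 * 2.90036
Rt = 290.036 ohm

290.036 ohm


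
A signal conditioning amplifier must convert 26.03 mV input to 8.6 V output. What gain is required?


Gain = Vout / Vin (converting to same units).
G = 8.6 V / 26.03 mV
G = 8600.0 mV / 26.03 mV
G = 330.39

330.39


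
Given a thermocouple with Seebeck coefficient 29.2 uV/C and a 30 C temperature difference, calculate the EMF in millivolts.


The thermocouple output V = sensitivity * dT.
V = 29.2 uV/C * 30 C
V = 876.0 uV
V = 0.876 mV

0.876 mV


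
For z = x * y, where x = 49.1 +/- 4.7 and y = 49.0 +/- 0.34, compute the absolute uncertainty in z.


For a product z = x*y, the relative uncertainty is:
uz/z = sqrt((ux/x)^2 + (uy/y)^2)
Relative uncertainties: ux/x = 4.7/49.1 = 0.095723
uy/y = 0.34/49.0 = 0.006939
z = 49.1 * 49.0 = 2405.9
uz = 2405.9 * sqrt(0.095723^2 + 0.006939^2) = 230.904

230.904


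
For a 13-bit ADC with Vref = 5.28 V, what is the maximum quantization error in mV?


The maximum quantization error is +/- LSB/2.
LSB = Vref / 2^n = 5.28 / 8192 = 0.00064453 V
Max error = LSB / 2 = 0.00064453 / 2 = 0.00032227 V
Max error = 0.3223 mV

0.3223 mV


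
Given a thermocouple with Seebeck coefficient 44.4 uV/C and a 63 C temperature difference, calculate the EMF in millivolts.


The thermocouple output V = sensitivity * dT.
V = 44.4 uV/C * 63 C
V = 2797.2 uV
V = 2.797 mV

2.797 mV


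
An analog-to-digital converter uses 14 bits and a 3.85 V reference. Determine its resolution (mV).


The resolution (LSB) of an ADC is Vref / 2^n.
LSB = 3.85 / 2^14
LSB = 3.85 / 16384
LSB = 0.00023499 V = 0.23498535 mV

0.23498535 mV


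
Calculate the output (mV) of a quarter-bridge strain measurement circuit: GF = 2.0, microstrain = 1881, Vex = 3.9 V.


Quarter bridge output: Vout = (GF * epsilon * Vex) / 4.
Vout = (2.0 * 1881e-6 * 3.9) / 4
Vout = 0.0146718 / 4 V
Vout = 0.00366795 V = 3.6679 mV

3.6679 mV


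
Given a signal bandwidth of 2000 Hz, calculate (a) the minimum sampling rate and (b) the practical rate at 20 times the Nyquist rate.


By Nyquist theorem, fs_min = 2 * fmax.
fs_min = 2 * 2000 = 4000 Hz
Practical rate = 20 * fs_min = 20 * 4000 = 80000 Hz

fs_min = 4000 Hz, fs_practical = 80000 Hz


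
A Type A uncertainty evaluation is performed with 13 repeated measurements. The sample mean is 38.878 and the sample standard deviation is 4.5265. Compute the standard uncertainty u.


The standard uncertainty for Type A evaluation is u = s / sqrt(n).
u = 4.5265 / sqrt(13)
u = 4.5265 / 3.6056
u = 1.2554

1.2554


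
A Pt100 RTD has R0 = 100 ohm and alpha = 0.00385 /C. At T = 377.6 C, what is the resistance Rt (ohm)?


The RTD equation: Rt = R0 * (1 + alpha * T).
Rt = 100 * (1 + 0.00385 * 377.6)
Rt = 100 * (1 + 1.45376)
Rt = 100 * 2.45376
Rt = 245.376 ohm

245.376 ohm


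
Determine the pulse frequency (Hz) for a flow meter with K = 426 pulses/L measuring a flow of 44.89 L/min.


Frequency = K * Q / 60 (converting L/min to L/s).
f = 426 * 44.89 / 60
f = 19123.14 / 60
f = 318.72 Hz

318.72 Hz


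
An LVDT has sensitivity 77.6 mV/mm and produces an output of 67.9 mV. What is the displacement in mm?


Displacement = Vout / sensitivity.
d = 67.9 / 77.6
d = 0.875 mm

0.875 mm


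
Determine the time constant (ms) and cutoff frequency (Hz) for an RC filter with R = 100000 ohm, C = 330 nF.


Time constant: tau = R * C.
tau = 100000 * 3.30e-07 = 0.033 s
tau = 33.0 ms
Cutoff frequency: fc = 1 / (2*pi*R*C).
fc = 1 / (2*pi*0.033) = 4.82 Hz

tau = 33.0 ms, fc = 4.82 Hz


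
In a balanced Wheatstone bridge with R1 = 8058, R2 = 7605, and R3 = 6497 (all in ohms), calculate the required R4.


At balance: R1*R4 = R2*R3, so R4 = R2*R3/R1.
R4 = 7605 * 6497 / 8058
R4 = 49409685 / 8058
R4 = 6131.76 ohm

6131.76 ohm


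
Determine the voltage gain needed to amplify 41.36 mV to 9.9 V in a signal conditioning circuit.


Gain = Vout / Vin (converting to same units).
G = 9.9 V / 41.36 mV
G = 9900.0 mV / 41.36 mV
G = 239.36

239.36


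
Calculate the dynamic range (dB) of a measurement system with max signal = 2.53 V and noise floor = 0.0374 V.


Dynamic range = 20 * log10(Vmax / Vnoise).
DR = 20 * log10(2.53 / 0.0374)
DR = 20 * log10(67.65)
DR = 36.6 dB

36.6 dB


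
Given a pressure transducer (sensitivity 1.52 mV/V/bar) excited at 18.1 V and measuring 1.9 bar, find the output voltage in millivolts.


Output = sensitivity * Vex * P.
Vout = 1.52 * 18.1 * 1.9
Vout = 27.512 * 1.9
Vout = 52.27 mV

52.27 mV


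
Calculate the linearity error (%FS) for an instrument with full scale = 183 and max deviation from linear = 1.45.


Linearity error = (max deviation / full scale) * 100%.
Linearity = (1.45 / 183) * 100
Linearity = 0.792 %FS

0.792 %FS


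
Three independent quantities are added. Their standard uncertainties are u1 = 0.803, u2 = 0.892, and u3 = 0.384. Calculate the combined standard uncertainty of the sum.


For a sum of independent quantities, uc = sqrt(u1^2 + u2^2 + u3^2).
uc = sqrt(0.803^2 + 0.892^2 + 0.384^2)
uc = sqrt(0.644809 + 0.795664 + 0.147456)
uc = 1.2601

1.2601


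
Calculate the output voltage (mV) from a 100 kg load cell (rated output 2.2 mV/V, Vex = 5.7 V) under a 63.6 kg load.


Vout = rated_output * Vex * (load / capacity).
Vout = 2.2 * 5.7 * (63.6 / 100)
Vout = 2.2 * 5.7 * 0.636
Vout = 7.975 mV

7.975 mV


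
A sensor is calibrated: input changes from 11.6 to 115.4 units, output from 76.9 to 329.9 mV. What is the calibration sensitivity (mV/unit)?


Sensitivity = (y2 - y1) / (x2 - x1).
S = (329.9 - 76.9) / (115.4 - 11.6)
S = 253.0 / 103.8
S = 2.4374 mV/unit

2.4374 mV/unit


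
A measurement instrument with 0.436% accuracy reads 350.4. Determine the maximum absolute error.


Absolute error = (accuracy% / 100) * reading.
Error = (0.436 / 100) * 350.4
Error = 0.00436 * 350.4
Error = 1.5277

1.5277


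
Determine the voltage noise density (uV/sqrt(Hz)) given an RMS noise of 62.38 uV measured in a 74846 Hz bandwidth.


Noise spectral density = Vrms / sqrt(BW).
NSD = 62.38 / sqrt(74846)
NSD = 62.38 / 273.58
NSD = 0.228 uV/sqrt(Hz)

0.228 uV/sqrt(Hz)


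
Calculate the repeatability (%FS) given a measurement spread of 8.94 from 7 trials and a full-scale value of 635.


Repeatability = (spread / full scale) * 100%.
R = (8.94 / 635) * 100
R = 1.408 %FS

1.408 %FS


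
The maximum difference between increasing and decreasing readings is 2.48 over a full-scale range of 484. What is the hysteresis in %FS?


Hysteresis = (max difference / full scale) * 100%.
H = (2.48 / 484) * 100
H = 0.512 %FS

0.512 %FS


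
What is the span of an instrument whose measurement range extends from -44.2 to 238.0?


Span = upper range - lower range.
Span = 238.0 - (-44.2)
Span = 282.2

282.2


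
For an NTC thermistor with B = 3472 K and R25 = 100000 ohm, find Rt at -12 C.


NTC thermistor equation: Rt = R25 * exp(B * (1/T - 1/T25)).
T in Kelvin: 261.15 K, T25 = 298.15 K
1/T - 1/T25 = 1/261.15 - 1/298.15 = 0.0004752
B * (1/T - 1/T25) = 3472 * 0.0004752 = 1.6499
Rt = 100000 * exp(1.6499) = 520643.9 ohm

520643.9 ohm


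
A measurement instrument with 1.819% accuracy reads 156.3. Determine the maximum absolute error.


Absolute error = (accuracy% / 100) * reading.
Error = (1.819 / 100) * 156.3
Error = 0.01819 * 156.3
Error = 2.8431

2.8431


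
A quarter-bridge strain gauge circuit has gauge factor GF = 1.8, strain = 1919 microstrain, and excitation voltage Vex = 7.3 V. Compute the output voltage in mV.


Quarter bridge output: Vout = (GF * epsilon * Vex) / 4.
Vout = (1.8 * 1919e-6 * 7.3) / 4
Vout = 0.02521566 / 4 V
Vout = 0.00630392 V = 6.3039 mV

6.3039 mV


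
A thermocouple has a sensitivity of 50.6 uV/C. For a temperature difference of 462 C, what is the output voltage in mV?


The thermocouple output V = sensitivity * dT.
V = 50.6 uV/C * 462 C
V = 23377.2 uV
V = 23.377 mV

23.377 mV


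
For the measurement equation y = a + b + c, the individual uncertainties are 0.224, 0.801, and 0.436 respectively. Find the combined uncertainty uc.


For a sum of independent quantities, uc = sqrt(u1^2 + u2^2 + u3^2).
uc = sqrt(0.224^2 + 0.801^2 + 0.436^2)
uc = sqrt(0.050176 + 0.641601 + 0.190096)
uc = 0.9391

0.9391


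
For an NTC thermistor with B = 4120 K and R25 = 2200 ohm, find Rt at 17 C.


NTC thermistor equation: Rt = R25 * exp(B * (1/T - 1/T25)).
T in Kelvin: 290.15 K, T25 = 298.15 K
1/T - 1/T25 = 1/290.15 - 1/298.15 = 9.248e-05
B * (1/T - 1/T25) = 4120 * 9.248e-05 = 0.381
Rt = 2200 * exp(0.381) = 3220.3 ohm

3220.3 ohm


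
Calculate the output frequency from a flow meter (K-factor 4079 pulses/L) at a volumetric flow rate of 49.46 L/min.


Frequency = K * Q / 60 (converting L/min to L/s).
f = 4079 * 49.46 / 60
f = 201747.34 / 60
f = 3362.46 Hz

3362.46 Hz


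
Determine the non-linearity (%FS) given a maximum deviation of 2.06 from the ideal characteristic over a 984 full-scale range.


Linearity error = (max deviation / full scale) * 100%.
Linearity = (2.06 / 984) * 100
Linearity = 0.209 %FS

0.209 %FS


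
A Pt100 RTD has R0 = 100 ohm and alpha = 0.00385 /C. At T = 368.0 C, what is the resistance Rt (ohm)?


The RTD equation: Rt = R0 * (1 + alpha * T).
Rt = 100 * (1 + 0.00385 * 368.0)
Rt = 100 * (1 + 1.4168)
Rt = 100 * 2.4168
Rt = 241.68 ohm

241.68 ohm


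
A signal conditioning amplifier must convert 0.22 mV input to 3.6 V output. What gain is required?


Gain = Vout / Vin (converting to same units).
G = 3.6 V / 0.22 mV
G = 3600.0 mV / 0.22 mV
G = 16363.64

16363.64


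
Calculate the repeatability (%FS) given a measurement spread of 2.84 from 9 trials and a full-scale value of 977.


Repeatability = (spread / full scale) * 100%.
R = (2.84 / 977) * 100
R = 0.291 %FS

0.291 %FS


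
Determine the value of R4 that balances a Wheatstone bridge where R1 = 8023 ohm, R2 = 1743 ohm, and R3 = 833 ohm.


At balance: R1*R4 = R2*R3, so R4 = R2*R3/R1.
R4 = 1743 * 833 / 8023
R4 = 1451919 / 8023
R4 = 180.97 ohm

180.97 ohm


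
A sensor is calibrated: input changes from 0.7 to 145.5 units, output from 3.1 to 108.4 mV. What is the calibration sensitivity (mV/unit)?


Sensitivity = (y2 - y1) / (x2 - x1).
S = (108.4 - 3.1) / (145.5 - 0.7)
S = 105.3 / 144.8
S = 0.7272 mV/unit

0.7272 mV/unit


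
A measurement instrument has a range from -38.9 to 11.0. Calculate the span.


Span = upper range - lower range.
Span = 11.0 - (-38.9)
Span = 49.9

49.9


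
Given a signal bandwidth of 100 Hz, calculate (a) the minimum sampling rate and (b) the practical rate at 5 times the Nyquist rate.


By Nyquist theorem, fs_min = 2 * fmax.
fs_min = 2 * 100 = 200 Hz
Practical rate = 5 * fs_min = 5 * 200 = 1000 Hz

fs_min = 200 Hz, fs_practical = 1000 Hz


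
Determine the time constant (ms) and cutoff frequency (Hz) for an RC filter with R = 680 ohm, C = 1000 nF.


Time constant: tau = R * C.
tau = 680 * 1.00e-06 = 0.00068 s
tau = 0.68 ms
Cutoff frequency: fc = 1 / (2*pi*R*C).
fc = 1 / (2*pi*0.00068) = 234.05 Hz

tau = 0.68 ms, fc = 234.05 Hz


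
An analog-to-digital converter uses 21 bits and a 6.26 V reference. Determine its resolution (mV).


The resolution (LSB) of an ADC is Vref / 2^n.
LSB = 6.26 / 2^21
LSB = 6.26 / 2097152
LSB = 2.99e-06 V = 0.002985 mV

0.002985 mV


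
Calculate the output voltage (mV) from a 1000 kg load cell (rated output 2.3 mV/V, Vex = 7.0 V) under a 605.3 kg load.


Vout = rated_output * Vex * (load / capacity).
Vout = 2.3 * 7.0 * (605.3 / 1000)
Vout = 2.3 * 7.0 * 0.6053
Vout = 9.745 mV

9.745 mV


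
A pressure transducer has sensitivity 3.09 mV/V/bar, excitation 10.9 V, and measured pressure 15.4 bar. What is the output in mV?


Output = sensitivity * Vex * P.
Vout = 3.09 * 10.9 * 15.4
Vout = 33.681 * 15.4
Vout = 518.69 mV

518.69 mV


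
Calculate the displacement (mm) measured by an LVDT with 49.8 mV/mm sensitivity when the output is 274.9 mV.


Displacement = Vout / sensitivity.
d = 274.9 / 49.8
d = 5.52 mm

5.52 mm


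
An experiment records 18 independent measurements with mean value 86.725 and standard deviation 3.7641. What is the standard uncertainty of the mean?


The standard uncertainty for Type A evaluation is u = s / sqrt(n).
u = 3.7641 / sqrt(18)
u = 3.7641 / 4.2426
u = 0.8872

0.8872


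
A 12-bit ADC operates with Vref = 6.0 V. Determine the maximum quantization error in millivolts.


The maximum quantization error is +/- LSB/2.
LSB = Vref / 2^n = 6.0 / 4096 = 0.00146484 V
Max error = LSB / 2 = 0.00146484 / 2 = 0.00073242 V
Max error = 0.7324 mV

0.7324 mV


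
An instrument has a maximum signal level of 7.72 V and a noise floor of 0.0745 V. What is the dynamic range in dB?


Dynamic range = 20 * log10(Vmax / Vnoise).
DR = 20 * log10(7.72 / 0.0745)
DR = 20 * log10(103.62)
DR = 40.31 dB

40.31 dB


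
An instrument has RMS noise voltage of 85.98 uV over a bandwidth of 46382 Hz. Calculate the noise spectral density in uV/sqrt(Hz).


Noise spectral density = Vrms / sqrt(BW).
NSD = 85.98 / sqrt(46382)
NSD = 85.98 / 215.3648
NSD = 0.3992 uV/sqrt(Hz)

0.3992 uV/sqrt(Hz)


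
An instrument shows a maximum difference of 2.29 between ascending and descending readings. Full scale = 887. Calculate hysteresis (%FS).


Hysteresis = (max difference / full scale) * 100%.
H = (2.29 / 887) * 100
H = 0.258 %FS

0.258 %FS


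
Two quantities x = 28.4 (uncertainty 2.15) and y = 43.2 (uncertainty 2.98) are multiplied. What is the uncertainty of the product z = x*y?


For a product z = x*y, the relative uncertainty is:
uz/z = sqrt((ux/x)^2 + (uy/y)^2)
Relative uncertainties: ux/x = 2.15/28.4 = 0.075704
uy/y = 2.98/43.2 = 0.068981
z = 28.4 * 43.2 = 1226.9
uz = 1226.9 * sqrt(0.075704^2 + 0.068981^2) = 125.655

125.655


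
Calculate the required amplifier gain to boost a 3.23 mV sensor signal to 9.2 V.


Gain = Vout / Vin (converting to same units).
G = 9.2 V / 3.23 mV
G = 9200.0 mV / 3.23 mV
G = 2848.3

2848.3


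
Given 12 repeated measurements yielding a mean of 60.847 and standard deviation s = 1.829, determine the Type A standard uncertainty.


The standard uncertainty for Type A evaluation is u = s / sqrt(n).
u = 1.829 / sqrt(12)
u = 1.829 / 3.4641
u = 0.528

0.528


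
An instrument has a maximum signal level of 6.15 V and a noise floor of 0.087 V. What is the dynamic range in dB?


Dynamic range = 20 * log10(Vmax / Vnoise).
DR = 20 * log10(6.15 / 0.087)
DR = 20 * log10(70.69)
DR = 36.99 dB

36.99 dB


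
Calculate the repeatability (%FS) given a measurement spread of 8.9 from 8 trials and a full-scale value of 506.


Repeatability = (spread / full scale) * 100%.
R = (8.9 / 506) * 100
R = 1.759 %FS

1.759 %FS
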